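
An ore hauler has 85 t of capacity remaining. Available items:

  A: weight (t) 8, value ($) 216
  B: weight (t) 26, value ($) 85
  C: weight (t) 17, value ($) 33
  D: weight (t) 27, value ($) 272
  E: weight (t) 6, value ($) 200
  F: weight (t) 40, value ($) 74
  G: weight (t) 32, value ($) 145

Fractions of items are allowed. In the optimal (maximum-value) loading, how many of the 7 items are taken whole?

4

Sort by value per unit weight and fill in that order.
Ratios (sorted): E 33.33, A 27.00, D 10.07, G 4.53, B 3.27, C 1.94, F 1.85
take E (6 @ 200); take A (8 @ 216); take D (27 @ 272); take G (32 @ 145); take 12/26 of B → 39.23. Capacity used 85/85.
4 item(s) taken whole; one partial (take 12/26 of B).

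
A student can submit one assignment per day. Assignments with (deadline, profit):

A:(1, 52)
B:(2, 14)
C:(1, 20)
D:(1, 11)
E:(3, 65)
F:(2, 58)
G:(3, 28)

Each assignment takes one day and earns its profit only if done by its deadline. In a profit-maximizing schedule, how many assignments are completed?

3

Profit order: E=65 F=58 A=52 G=28 C=20 B=14 D=11
Assign: E→slot 3, F→slot 2, A→slot 1, G skipped, C skipped, B skipped, D skipped.
Slots: [1:A] [2:F] [3:E]
3 of 7 scheduled.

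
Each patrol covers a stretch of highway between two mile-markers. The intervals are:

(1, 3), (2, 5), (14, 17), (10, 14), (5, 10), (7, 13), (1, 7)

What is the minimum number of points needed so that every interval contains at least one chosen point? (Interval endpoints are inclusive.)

3

Process intervals by earliest right end; each time one isn't hit yet, stab at its right endpoint.
By right end: [1,3]  [2,5]  [1,7]  [5,10]  [7,13]  [10,14]  [14,17]
[1,3] uncovered → point at 3; [5,10] uncovered → point at 10; [14,17] uncovered → point at 17.
Points: 3, 10, 17 (3 total).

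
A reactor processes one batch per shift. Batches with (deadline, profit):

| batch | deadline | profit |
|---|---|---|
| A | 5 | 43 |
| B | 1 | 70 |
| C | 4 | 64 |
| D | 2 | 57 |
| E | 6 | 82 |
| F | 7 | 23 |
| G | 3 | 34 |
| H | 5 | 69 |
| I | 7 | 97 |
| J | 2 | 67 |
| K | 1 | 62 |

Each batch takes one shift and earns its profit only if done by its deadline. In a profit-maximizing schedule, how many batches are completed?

Take jobs in profit order; each goes to the latest open slot no later than its deadline.
Profit order: I=97 E=82 B=70 H=69 J=67 C=64 K=62 D=57 A=43 G=34 F=23
Assign: I→slot 7, E→slot 6, B→slot 1, H→slot 5, J→slot 2, C→slot 4, K skipped, D skipped, A→slot 3, G skipped, F skipped.
Slots: [1:B] [2:J] [3:A] [4:C] [5:H] [6:E] [7:I]
7 of 11 scheduled.

7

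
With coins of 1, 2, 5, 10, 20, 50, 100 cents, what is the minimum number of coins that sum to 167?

Use the largest denomination that fits, subtract, and repeat.
167 = 1×100 + 1×50 + 1×10 + 1×5 + 1×2
Total coins = 1 + 1 + 1 + 1 + 1 = 5

5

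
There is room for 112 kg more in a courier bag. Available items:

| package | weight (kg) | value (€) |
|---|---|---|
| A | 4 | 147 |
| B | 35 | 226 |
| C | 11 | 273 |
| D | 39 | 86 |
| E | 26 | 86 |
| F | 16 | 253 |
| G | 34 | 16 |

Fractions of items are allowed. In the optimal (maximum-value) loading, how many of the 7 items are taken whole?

Ratios (sorted): A 36.75, C 24.82, F 15.81, B 6.46, E 3.31, D 2.21, G 0.47
take A (4 @ 147); take C (11 @ 273); take F (16 @ 253); take B (35 @ 226); take E (26 @ 86); take 20/39 of D → 44.10. Capacity used 112/112.
5 item(s) taken whole; one partial (take 20/39 of D).

5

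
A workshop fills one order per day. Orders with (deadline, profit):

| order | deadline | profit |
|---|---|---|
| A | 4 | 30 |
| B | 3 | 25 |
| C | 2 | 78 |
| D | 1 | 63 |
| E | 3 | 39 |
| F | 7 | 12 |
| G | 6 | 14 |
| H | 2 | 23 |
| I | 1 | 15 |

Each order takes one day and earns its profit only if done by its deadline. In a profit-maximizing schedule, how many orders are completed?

Take jobs in profit order; each goes to the latest open slot no later than its deadline.
By profit: C(d2,78), D(d1,63), E(d3,39), A(d4,30), B(d3,25), H(d2,23), I(d1,15), G(d6,14), F(d7,12)
C→slot 2; D→slot 1; E→slot 3; A→slot 4; B skipped; H skipped; I skipped; G→slot 6; F→slot 7.
6 of 9 scheduled.

6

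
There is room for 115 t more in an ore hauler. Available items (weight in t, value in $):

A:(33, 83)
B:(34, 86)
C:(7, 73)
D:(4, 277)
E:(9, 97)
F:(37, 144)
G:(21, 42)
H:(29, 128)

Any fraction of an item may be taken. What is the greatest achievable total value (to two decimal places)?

792.35

Ratios (sorted): D 69.25, E 10.78, C 10.43, H 4.41, F 3.89, B 2.53, A 2.52, G 2.00
take D (4 @ 277); take E (9 @ 97); take C (7 @ 73); take H (29 @ 128); take F (37 @ 144); take 29/34 of B → 73.35. Capacity used 115/115.
Total value = 792.35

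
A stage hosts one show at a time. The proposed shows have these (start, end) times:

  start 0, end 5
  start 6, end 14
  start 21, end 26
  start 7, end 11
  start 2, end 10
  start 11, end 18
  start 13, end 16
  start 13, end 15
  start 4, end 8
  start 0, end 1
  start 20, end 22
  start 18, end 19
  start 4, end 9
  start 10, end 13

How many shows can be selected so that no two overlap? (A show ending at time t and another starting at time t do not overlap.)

Greedy by earliest finish: after sorting by end time, pick each interval compatible with the last pick.
By end time: (0,1), (0,5), (4,8), (4,9), (2,10), (7,11), (10,13), (6,14), (13,15), (13,16), (11,18), (18,19), (20,22), (21,26).
Pick (0,1); next start ≥ 1 → (4,8); next start ≥ 8 → (10,13); next start ≥ 13 → (13,15); next start ≥ 15 → (18,19); next start ≥ 19 → (20,22).
Selected 6 shows.

6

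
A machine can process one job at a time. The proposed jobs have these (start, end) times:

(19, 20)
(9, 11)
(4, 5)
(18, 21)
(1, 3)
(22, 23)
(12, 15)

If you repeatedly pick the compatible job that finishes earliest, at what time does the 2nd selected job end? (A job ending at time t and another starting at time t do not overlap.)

Greedy by earliest finish: after sorting by end time, pick each interval compatible with the last pick.
Sorted by end: (1,3)  (4,5)  (9,11)  (12,15)  (19,20)  (18,21)  (22,23)
take (1,3); take (4,5); take (9,11); take (12,15); take (19,20); take (22,23).
Selected: (1,3) (4,5) (9,11) (12,15) (19,20) (22,23)

5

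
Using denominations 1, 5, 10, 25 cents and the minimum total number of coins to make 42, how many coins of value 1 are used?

2

Greedy: take as many of the largest coin as possible, then repeat with the remainder.
42 − 1×25→17 − 1×10→7 − 1×5→2 − 2×1→0
Count of 1: 2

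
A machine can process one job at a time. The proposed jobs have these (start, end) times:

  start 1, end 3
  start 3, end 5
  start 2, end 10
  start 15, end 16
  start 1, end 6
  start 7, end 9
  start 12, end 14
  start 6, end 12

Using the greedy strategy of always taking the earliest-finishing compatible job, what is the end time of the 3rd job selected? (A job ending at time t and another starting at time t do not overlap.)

9

Order by finish time; keep every interval that doesn't clash with the previous kept one.
Sorted by end: (1,3)  (3,5)  (1,6)  (7,9)  (2,10)  (6,12)  (12,14)  (15,16)
take (1,3); take (3,5); skip (1,6); take (7,9); skip (2,10); skip (6,12); take (12,14); take (15,16).
Selected: (1,3) (3,5) (7,9) (12,14) (15,16)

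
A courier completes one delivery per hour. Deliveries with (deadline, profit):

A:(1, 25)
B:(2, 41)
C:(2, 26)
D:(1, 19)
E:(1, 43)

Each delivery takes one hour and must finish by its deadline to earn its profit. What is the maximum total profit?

Take jobs in profit order; each goes to the latest open slot no later than its deadline.
By profit: E(d1,43), B(d2,41), C(d2,26), A(d1,25), D(d1,19)
E→slot 1; B→slot 2; C skipped; A skipped; D skipped.
Profit = 43 + 41 = 84

84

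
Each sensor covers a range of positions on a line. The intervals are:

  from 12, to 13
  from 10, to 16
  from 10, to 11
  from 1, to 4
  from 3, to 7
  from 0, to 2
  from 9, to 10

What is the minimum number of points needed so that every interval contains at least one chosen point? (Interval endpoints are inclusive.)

Sort by right endpoint; whenever an interval is uncovered, place a point at its right end.
Sorted: [0,2] [1,4] [3,7] [9,10] [10,11] [12,13] [10,16]
{[0,2],[1,4]} hit by 2; {[3,7]} hit by 7; {[9,10],[10,11]} hit by 10; {[12,13],[10,16]} hit by 13.
Points: 2, 7, 10, 13 (4 total).

4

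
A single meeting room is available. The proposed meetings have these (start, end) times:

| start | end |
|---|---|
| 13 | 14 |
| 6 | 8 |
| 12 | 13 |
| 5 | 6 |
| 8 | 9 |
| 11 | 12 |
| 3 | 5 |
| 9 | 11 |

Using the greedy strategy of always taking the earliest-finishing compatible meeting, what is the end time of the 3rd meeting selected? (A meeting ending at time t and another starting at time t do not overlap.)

Order by finish time; keep every interval that doesn't clash with the previous kept one.
By end time: (3,5), (5,6), (6,8), (8,9), (9,11), (11,12), (12,13), (13,14).
Pick (3,5); next start ≥ 5 → (5,6); next start ≥ 6 → (6,8); next start ≥ 8 → (8,9); next start ≥ 9 → (9,11); next start ≥ 11 → (11,12); next start ≥ 12 → (12,13); next start ≥ 13 → (13,14).
Selected: (3,5) (5,6) (6,8) (8,9) (9,11) (11,12) (12,13) (13,14)

8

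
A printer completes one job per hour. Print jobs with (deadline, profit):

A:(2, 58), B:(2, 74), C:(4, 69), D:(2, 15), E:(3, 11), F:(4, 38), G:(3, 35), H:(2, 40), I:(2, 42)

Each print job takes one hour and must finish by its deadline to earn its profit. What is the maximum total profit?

Take jobs in profit order; each goes to the latest open slot no later than its deadline.
By profit: B(d2,74), C(d4,69), A(d2,58), I(d2,42), H(d2,40), F(d4,38), G(d3,35), D(d2,15), E(d3,11)
B→slot 2; C→slot 4; A→slot 1; I skipped; H skipped; F→slot 3; G skipped; D skipped; E skipped.
Profit = 58 + 74 + 38 + 69 = 239

239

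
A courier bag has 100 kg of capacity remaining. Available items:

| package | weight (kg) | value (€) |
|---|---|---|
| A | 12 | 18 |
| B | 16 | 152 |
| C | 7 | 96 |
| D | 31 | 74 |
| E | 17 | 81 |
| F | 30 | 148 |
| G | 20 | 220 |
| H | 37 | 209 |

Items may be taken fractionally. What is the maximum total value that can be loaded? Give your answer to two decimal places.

Sort by value per unit weight and fill in that order.
Order: C (96/7=13.71) > G (220/20=11.00) > B (152/16=9.50) > H (209/37=5.65) > F (148/30=4.93) > E (81/17=4.76) > D (74/31=2.39) > A (18/12=1.50)
Fill: take C (7 @ 96) → take G (20 @ 220) → take B (16 @ 152) → take H (37 @ 209) → take 20/30 of F → 98.67; 100/100 used.
Total value = 775.67

775.67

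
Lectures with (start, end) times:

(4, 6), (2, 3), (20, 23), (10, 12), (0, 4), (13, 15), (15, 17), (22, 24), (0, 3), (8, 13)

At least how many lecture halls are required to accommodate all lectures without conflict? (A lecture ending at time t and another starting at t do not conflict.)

Count concurrent intervals with a sweep; the peak is the room count.
starts: [0, 0, 2, 4, 8, 10, 13, 15, 20, 22]
ends:   [3, 3, 4, 6, 12, 13, 15, 17, 23, 24]
s0→1 s0→2 s2→3  — peak 3.

3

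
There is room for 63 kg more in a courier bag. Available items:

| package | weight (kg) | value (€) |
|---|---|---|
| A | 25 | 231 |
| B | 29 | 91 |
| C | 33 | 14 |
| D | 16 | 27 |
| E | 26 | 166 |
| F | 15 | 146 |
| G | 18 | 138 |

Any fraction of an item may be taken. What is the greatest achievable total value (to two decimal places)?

Order: F (146/15=9.73) > A (231/25=9.24) > G (138/18=7.67) > E (166/26=6.38) > B (91/29=3.14) > D (27/16=1.69) > C (14/33=0.42)
Fill: take F (15 @ 146) → take A (25 @ 231) → take G (18 @ 138) → take 5/26 of E → 31.92; 63/63 used.
Total value = 546.92

546.92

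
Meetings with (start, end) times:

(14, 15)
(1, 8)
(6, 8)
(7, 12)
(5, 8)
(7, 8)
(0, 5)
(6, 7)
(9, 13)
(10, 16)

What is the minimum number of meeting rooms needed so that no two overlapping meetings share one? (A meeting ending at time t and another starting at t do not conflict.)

5

starts: [0, 1, 5, 6, 6, 7, 7, 9, 10, 14]
ends:   [5, 7, 8, 8, 8, 8, 12, 13, 15, 16]
s0→1 s1→2 e5→1 s5→2 s6→3 s6→4 e7→3 s7→4 s7→5  — peak 5.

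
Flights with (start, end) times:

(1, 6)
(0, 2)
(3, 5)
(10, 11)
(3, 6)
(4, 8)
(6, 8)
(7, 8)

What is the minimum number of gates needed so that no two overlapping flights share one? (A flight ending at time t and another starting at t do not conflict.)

4

The answer is the maximum number of intervals overlapping at any instant.
starts: [0, 1, 3, 3, 4, 6, 7, 10]
ends:   [2, 5, 6, 6, 8, 8, 8, 11]
s0→1 s1→2 e2→1 s3→2 s3→3 s4→4  — peak 4.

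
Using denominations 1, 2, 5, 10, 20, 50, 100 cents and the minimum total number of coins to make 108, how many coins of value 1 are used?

1

Use the largest denomination that fits, subtract, and repeat.
108 = 1×100 + 1×5 + 1×2 + 1×1
Count of 1: 1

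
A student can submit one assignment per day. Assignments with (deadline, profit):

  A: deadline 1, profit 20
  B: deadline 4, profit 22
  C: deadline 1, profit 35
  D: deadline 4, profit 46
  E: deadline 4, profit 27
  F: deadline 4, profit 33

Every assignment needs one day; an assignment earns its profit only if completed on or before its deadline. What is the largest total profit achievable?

Sort by profit descending; place each in the latest free slot ≤ its deadline.
Profit order: D=46 C=35 F=33 E=27 B=22 A=20
Assign: D→slot 4, C→slot 1, F→slot 3, E→slot 2, B skipped, A skipped.
Slots: [1:C] [2:E] [3:F] [4:D]
Profit = 35 + 27 + 33 + 46 = 141

141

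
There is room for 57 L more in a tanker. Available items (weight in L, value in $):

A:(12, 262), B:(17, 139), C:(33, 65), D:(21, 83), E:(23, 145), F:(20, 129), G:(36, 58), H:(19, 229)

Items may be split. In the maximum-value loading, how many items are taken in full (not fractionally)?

3

Ratios (sorted): A 21.83, H 12.05, B 8.18, F 6.45, E 6.30, D 3.95, C 1.97, G 1.61
take A (12 @ 262); take H (19 @ 229); take B (17 @ 139); take 9/20 of F → 58.05. Capacity used 57/57.
3 item(s) taken whole; one partial (take 9/20 of F).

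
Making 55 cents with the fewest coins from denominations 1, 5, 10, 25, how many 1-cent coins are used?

0

55 − 2×25→5 − 1×5→0
Count of 1: 0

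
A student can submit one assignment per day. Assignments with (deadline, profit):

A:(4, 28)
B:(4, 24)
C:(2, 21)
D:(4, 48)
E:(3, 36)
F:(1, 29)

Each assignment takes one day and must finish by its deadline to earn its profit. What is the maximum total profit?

Sort by profit descending; place each in the latest free slot ≤ its deadline.
Profit order: D=48 E=36 F=29 A=28 B=24 C=21
Assign: D→slot 4, E→slot 3, F→slot 1, A→slot 2, B skipped, C skipped.
Slots: [1:F] [2:A] [3:E] [4:D]
Profit = 29 + 28 + 36 + 48 = 141

141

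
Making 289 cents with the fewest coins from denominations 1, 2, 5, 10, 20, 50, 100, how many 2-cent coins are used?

289 − 2×100→89 − 1×50→39 − 1×20→19 − 1×10→9 − 1×5→4 − 2×2→0
Count of 2: 2

2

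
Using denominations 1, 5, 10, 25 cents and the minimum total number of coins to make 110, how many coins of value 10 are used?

1

Greedy: take as many of the largest coin as possible, then repeat with the remainder.
110 = 4×25 + 1×10
Count of 10: 1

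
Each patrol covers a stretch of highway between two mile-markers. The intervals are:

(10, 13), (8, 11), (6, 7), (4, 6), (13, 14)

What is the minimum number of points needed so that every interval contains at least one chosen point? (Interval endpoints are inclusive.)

Sort by right endpoint; whenever an interval is uncovered, place a point at its right end.
Sorted: [4,6] [6,7] [8,11] [10,13] [13,14]
{[4,6],[6,7]} hit by 6; {[8,11],[10,13]} hit by 11; {[13,14]} hit by 14.
Points: 6, 11, 14 (3 total).

3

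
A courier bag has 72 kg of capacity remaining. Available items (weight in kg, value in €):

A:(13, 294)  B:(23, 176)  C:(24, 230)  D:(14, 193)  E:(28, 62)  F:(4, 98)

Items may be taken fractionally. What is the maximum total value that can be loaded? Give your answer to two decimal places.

Order: F (98/4=24.50) > A (294/13=22.62) > D (193/14=13.79) > C (230/24=9.58) > B (176/23=7.65) > E (62/28=2.21)
Fill: take F (4 @ 98) → take A (13 @ 294) → take D (14 @ 193) → take C (24 @ 230) → take 17/23 of B → 130.09; 72/72 used.
Total value = 945.09

945.09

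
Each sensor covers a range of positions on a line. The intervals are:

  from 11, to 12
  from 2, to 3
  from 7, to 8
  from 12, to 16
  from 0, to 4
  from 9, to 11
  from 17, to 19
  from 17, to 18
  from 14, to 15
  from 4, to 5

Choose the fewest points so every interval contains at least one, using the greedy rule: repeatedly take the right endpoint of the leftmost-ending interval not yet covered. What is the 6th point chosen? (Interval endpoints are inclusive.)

18

Sort by right endpoint; whenever an interval is uncovered, place a point at its right end.
Sorted: [2,3] [0,4] [4,5] [7,8] [9,11] [11,12] [14,15] [12,16] [17,18] [17,19]
{[2,3],[0,4]} hit by 3; {[4,5]} hit by 5; {[7,8]} hit by 8; {[9,11],[11,12]} hit by 11; {[14,15],[12,16]} hit by 15; {[17,18],[17,19]} hit by 18.
Points: 3, 5, 8, 11, 15, 18 (6 total).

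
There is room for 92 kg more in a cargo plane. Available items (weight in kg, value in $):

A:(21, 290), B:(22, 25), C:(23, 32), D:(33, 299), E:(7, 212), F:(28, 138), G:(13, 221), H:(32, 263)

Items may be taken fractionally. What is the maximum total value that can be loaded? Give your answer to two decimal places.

Order: E (212/7=30.29) > G (221/13=17.00) > A (290/21=13.81) > D (299/33=9.06) > H (263/32=8.22) > F (138/28=4.93) > C (32/23=1.39) > B (25/22=1.14)
Fill: take E (7 @ 212) → take G (13 @ 221) → take A (21 @ 290) → take D (33 @ 299) → take 18/32 of H → 147.94; 92/92 used.
Total value = 1169.94

1169.94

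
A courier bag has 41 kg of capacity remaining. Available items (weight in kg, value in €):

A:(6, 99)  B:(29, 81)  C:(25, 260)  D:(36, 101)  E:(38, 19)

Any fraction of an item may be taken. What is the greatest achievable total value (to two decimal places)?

Sort by value per unit weight and fill in that order.
Order: A (99/6=16.50) > C (260/25=10.40) > D (101/36=2.81) > B (81/29=2.79) > E (19/38=0.50)
Fill: take A (6 @ 99) → take C (25 @ 260) → take 10/36 of D → 28.06; 41/41 used.
Total value = 387.06

387.06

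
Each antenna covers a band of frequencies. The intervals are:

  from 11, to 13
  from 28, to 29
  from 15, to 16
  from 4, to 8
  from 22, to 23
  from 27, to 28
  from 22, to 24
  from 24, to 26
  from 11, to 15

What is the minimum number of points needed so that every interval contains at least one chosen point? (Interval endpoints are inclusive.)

6

Sort by right endpoint; whenever an interval is uncovered, place a point at its right end.
By right end: [4,8]  [11,13]  [11,15]  [15,16]  [22,23]  [22,24]  [24,26]  [27,28]  [28,29]
[4,8] uncovered → point at 8; [11,13] uncovered → point at 13; [15,16] uncovered → point at 16; [22,23] uncovered → point at 23; [24,26] uncovered → point at 26; [27,28] uncovered → point at 28.
Points: 8, 13, 16, 23, 26, 28 (6 total).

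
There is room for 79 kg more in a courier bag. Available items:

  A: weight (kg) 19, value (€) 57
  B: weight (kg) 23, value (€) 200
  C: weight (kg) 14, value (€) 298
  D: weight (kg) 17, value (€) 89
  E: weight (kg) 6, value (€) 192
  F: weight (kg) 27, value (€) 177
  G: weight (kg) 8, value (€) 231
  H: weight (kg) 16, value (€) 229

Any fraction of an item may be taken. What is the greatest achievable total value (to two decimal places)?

1228.67

Order: E (192/6=32.00) > G (231/8=28.88) > C (298/14=21.29) > H (229/16=14.31) > B (200/23=8.70) > F (177/27=6.56) > D (89/17=5.24) > A (57/19=3.00)
Fill: take E (6 @ 192) → take G (8 @ 231) → take C (14 @ 298) → take H (16 @ 229) → take B (23 @ 200) → take 12/27 of F → 78.67; 79/79 used.
Total value = 1228.67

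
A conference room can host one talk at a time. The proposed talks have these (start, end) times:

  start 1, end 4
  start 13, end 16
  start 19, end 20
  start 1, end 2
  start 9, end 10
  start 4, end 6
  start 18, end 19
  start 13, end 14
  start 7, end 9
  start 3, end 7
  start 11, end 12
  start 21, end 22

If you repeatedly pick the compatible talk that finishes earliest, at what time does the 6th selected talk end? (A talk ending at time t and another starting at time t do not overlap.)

14

By end time: (1,2), (1,4), (4,6), (3,7), (7,9), (9,10), (11,12), (13,14), (13,16), (18,19), (19,20), (21,22).
Pick (1,2); next start ≥ 2 → (4,6); next start ≥ 6 → (7,9); next start ≥ 9 → (9,10); next start ≥ 10 → (11,12); next start ≥ 12 → (13,14); next start ≥ 14 → (18,19); next start ≥ 19 → (19,20); next start ≥ 20 → (21,22).
Selected: (1,2) (4,6) (7,9) (9,10) (11,12) (13,14) (18,19) (19,20) (21,22)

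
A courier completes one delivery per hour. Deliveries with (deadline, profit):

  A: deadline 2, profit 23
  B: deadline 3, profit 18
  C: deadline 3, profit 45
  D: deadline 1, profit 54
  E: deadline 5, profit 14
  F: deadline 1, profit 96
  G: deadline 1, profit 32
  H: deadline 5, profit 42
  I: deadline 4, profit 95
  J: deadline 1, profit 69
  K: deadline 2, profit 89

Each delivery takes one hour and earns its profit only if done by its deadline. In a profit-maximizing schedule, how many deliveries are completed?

Take jobs in profit order; each goes to the latest open slot no later than its deadline.
Profit order: F=96 I=95 K=89 J=69 D=54 C=45 H=42 G=32 A=23 B=18 E=14
Assign: F→slot 1, I→slot 4, K→slot 2, J skipped, D skipped, C→slot 3, H→slot 5, G skipped, A skipped, B skipped, E skipped.
Slots: [1:F] [2:K] [3:C] [4:I] [5:H]
5 of 11 scheduled.

5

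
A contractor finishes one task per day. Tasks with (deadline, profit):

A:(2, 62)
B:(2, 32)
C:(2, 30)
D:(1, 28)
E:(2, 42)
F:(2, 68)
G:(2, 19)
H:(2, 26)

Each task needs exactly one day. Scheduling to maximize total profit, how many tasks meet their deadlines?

2

By profit: F(d2,68), A(d2,62), E(d2,42), B(d2,32), C(d2,30), D(d1,28), H(d2,26), G(d2,19)
F→slot 2; A→slot 1; E skipped; B skipped; C skipped; D skipped; H skipped; G skipped.
2 of 8 scheduled.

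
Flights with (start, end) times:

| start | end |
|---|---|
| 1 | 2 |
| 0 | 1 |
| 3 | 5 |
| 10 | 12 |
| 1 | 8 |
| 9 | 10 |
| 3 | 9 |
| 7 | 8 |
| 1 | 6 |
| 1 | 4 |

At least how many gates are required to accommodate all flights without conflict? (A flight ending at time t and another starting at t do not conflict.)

5

Count concurrent intervals with a sweep; the peak is the room count.
Events (time:±→running): 0:+→1 1:-→0 1:+→1 1:+→2 1:+→3 1:+→4 2:-→3 3:+→4 3:+→5 … peak 5.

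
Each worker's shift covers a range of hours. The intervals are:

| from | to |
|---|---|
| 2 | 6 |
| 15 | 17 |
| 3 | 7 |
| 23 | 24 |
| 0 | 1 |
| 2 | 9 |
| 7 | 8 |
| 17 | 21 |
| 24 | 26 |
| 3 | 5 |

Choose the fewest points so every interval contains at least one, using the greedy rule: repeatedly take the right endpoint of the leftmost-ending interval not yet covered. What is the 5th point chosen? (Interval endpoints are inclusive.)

24

Sort by right endpoint; whenever an interval is uncovered, place a point at its right end.
By right end: [0,1]  [3,5]  [2,6]  [3,7]  [7,8]  [2,9]  [15,17]  [17,21]  [23,24]  [24,26]
[0,1] uncovered → point at 1; [3,5] uncovered → point at 5; [7,8] uncovered → point at 8; [15,17] uncovered → point at 17; [23,24] uncovered → point at 24.
Points: 1, 5, 8, 17, 24 (5 total).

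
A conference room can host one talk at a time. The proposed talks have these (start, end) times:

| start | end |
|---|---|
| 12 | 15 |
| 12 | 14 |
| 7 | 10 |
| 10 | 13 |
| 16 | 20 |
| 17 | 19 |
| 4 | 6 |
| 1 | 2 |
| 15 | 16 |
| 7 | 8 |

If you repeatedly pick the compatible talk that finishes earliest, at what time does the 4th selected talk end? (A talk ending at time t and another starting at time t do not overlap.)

13

Sort by end time and greedily take each interval whose start is ≥ the last chosen end.
Sorted by end: (1,2)  (4,6)  (7,8)  (7,10)  (10,13)  (12,14)  (12,15)  (15,16)  (17,19)  (16,20)
take (1,2); take (4,6); take (7,8); take (10,13); skip (12,14); take (15,16); take (17,19).
Selected: (1,2) (4,6) (7,8) (10,13) (15,16) (17,19)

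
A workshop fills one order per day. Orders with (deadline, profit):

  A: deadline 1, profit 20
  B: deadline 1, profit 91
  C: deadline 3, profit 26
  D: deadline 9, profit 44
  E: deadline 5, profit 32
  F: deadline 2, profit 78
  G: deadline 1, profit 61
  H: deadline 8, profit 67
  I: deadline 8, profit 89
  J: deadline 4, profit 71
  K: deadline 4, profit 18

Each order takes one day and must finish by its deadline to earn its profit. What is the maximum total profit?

Profit order: B=91 I=89 F=78 J=71 H=67 G=61 D=44 E=32 C=26 A=20 K=18
Assign: B→slot 1, I→slot 8, F→slot 2, J→slot 4, H→slot 7, G skipped, D→slot 9, E→slot 5, C→slot 3, A skipped, K skipped.
Slots: [1:B] [2:F] [3:C] [4:J] [5:E] [7:H] [8:I] [9:D]
Profit = 91 + 78 + 26 + 71 + 32 + 67 + 89 + 44 = 498

498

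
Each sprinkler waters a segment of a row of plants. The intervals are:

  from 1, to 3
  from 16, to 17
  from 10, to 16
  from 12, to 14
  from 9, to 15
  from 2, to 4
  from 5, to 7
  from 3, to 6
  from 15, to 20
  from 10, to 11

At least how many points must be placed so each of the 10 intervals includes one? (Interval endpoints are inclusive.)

Sort by right endpoint; whenever an interval is uncovered, place a point at its right end.
By right end: [1,3]  [2,4]  [3,6]  [5,7]  [10,11]  [12,14]  [9,15]  [10,16]  [16,17]  [15,20]
[1,3] uncovered → point at 3; [5,7] uncovered → point at 7; [10,11] uncovered → point at 11; [12,14] uncovered → point at 14; [16,17] uncovered → point at 17.
Points: 3, 7, 11, 14, 17 (5 total).

5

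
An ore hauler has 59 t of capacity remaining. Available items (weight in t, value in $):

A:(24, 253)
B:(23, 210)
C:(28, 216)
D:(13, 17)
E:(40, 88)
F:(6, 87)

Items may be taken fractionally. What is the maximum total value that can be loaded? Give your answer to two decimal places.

Order: F (87/6=14.50) > A (253/24=10.54) > B (210/23=9.13) > C (216/28=7.71) > E (88/40=2.20) > D (17/13=1.31)
Fill: take F (6 @ 87) → take A (24 @ 253) → take B (23 @ 210) → take 6/28 of C → 46.29; 59/59 used.
Total value = 596.29

596.29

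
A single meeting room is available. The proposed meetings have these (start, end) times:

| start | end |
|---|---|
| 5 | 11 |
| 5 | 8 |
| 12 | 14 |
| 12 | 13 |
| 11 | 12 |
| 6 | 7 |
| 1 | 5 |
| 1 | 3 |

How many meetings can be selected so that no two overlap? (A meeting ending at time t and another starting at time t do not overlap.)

4

By end time: (1,3), (1,5), (6,7), (5,8), (5,11), (11,12), (12,13), (12,14).
Pick (1,3); next start ≥ 3 → (6,7); next start ≥ 7 → (11,12); next start ≥ 12 → (12,13).
Selected 4 meetings.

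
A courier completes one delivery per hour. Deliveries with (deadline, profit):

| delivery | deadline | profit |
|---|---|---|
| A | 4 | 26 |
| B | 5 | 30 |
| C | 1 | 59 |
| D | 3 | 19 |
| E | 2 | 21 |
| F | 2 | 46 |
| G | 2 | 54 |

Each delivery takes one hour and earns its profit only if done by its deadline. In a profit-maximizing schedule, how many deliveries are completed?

5

Sort by profit descending; place each in the latest free slot ≤ its deadline.
Profit order: C=59 G=54 F=46 B=30 A=26 E=21 D=19
Assign: C→slot 1, G→slot 2, F skipped, B→slot 5, A→slot 4, E skipped, D→slot 3.
Slots: [1:C] [2:G] [3:D] [4:A] [5:B]
5 of 7 scheduled.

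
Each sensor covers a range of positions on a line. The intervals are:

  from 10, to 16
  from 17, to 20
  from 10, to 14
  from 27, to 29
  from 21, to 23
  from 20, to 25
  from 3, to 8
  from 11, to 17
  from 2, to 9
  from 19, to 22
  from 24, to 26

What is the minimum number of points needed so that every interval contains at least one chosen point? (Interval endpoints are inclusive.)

Sorted: [3,8] [2,9] [10,14] [10,16] [11,17] [17,20] [19,22] [21,23] [20,25] [24,26] [27,29]
{[3,8],[2,9]} hit by 8; {[10,14],[10,16],[11,17]} hit by 14; {[17,20],[19,22]} hit by 20; {[21,23],[20,25]} hit by 23; {[24,26]} hit by 26; {[27,29]} hit by 29.
Points: 8, 14, 20, 23, 26, 29 (6 total).

6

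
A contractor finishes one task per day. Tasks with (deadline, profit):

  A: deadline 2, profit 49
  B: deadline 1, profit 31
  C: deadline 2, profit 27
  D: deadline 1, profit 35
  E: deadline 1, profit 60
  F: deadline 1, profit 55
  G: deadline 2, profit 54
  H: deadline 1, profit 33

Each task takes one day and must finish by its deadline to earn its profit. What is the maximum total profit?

114

Profit order: E=60 F=55 G=54 A=49 D=35 H=33 B=31 C=27
Assign: E→slot 1, F skipped, G→slot 2, A skipped, D skipped, H skipped, B skipped, C skipped.
Slots: [1:E] [2:G]
Profit = 60 + 54 = 114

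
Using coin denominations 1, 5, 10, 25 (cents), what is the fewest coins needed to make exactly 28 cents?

Use the largest denomination that fits, subtract, and repeat.
28 − 1×25→3 − 3×1→0
Total coins = 1 + 3 = 4

4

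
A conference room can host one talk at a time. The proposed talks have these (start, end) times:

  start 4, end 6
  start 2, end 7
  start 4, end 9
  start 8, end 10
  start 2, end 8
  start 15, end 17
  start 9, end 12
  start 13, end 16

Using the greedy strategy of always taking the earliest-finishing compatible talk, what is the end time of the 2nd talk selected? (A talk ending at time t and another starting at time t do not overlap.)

10

Order by finish time; keep every interval that doesn't clash with the previous kept one.
Sorted by end: (4,6)  (2,7)  (2,8)  (4,9)  (8,10)  (9,12)  (13,16)  (15,17)
take (4,6); skip (2,7); skip (4,9); take (8,10); skip (9,12); take (13,16); skip (15,17).
Selected: (4,6) (8,10) (13,16)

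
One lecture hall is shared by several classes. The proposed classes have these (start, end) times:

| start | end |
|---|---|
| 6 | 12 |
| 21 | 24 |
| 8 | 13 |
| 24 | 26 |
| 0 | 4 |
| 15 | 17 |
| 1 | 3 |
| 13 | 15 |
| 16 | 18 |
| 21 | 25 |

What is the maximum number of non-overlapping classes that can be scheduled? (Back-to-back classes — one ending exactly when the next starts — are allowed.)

6

By end time: (1,3), (0,4), (6,12), (8,13), (13,15), (15,17), (16,18), (21,24), (21,25), (24,26).
Pick (1,3); next start ≥ 3 → (6,12); next start ≥ 12 → (13,15); next start ≥ 15 → (15,17); next start ≥ 17 → (21,24); next start ≥ 24 → (24,26).
Selected 6 classes.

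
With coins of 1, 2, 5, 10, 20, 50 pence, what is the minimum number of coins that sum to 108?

108 − 2×50→8 − 1×5→3 − 1×2→1 − 1×1→0
Total coins = 2 + 1 + 1 + 1 = 5

5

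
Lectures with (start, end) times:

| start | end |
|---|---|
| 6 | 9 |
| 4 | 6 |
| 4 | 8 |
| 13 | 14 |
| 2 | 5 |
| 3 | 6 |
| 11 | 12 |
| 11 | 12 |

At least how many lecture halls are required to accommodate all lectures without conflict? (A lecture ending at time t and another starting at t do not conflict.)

4

The answer is the maximum number of intervals overlapping at any instant.
starts: [2, 3, 4, 4, 6, 11, 11, 13]
ends:   [5, 6, 6, 8, 9, 12, 12, 14]
s2→1 s3→2 s4→3 s4→4  — peak 4.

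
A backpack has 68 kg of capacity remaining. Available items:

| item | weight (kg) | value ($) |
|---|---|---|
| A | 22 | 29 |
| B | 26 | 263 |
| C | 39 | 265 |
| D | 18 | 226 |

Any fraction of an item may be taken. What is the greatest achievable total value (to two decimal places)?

Ratios (sorted): D 12.56, B 10.12, C 6.79, A 1.32
take D (18 @ 226); take B (26 @ 263); take 24/39 of C → 163.08. Capacity used 68/68.
Total value = 652.08

652.08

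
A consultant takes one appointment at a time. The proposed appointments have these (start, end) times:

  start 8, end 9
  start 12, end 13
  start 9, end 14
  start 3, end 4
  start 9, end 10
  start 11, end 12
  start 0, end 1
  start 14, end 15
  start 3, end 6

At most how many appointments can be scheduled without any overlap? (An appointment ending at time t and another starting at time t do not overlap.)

Sorted by end: (0,1)  (3,4)  (3,6)  (8,9)  (9,10)  (11,12)  (12,13)  (9,14)  (14,15)
take (0,1); take (3,4); take (8,9); take (9,10); take (11,12); take (12,13); take (14,15).
Selected 7 appointments.

7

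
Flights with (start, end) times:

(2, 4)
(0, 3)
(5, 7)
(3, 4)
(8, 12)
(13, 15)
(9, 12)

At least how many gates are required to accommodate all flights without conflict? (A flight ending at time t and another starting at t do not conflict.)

2

The answer is the maximum number of intervals overlapping at any instant.
starts: [0, 2, 3, 5, 8, 9, 13]
ends:   [3, 4, 4, 7, 12, 12, 15]
s0→1 s2→2  — peak 2.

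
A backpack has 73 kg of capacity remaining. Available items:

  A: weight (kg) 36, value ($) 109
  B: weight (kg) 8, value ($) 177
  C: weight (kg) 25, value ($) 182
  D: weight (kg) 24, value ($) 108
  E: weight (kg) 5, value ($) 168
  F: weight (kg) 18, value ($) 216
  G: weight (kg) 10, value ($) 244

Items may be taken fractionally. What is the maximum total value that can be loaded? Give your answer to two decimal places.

1018.50

Order: E (168/5=33.60) > G (244/10=24.40) > B (177/8=22.12) > F (216/18=12.00) > C (182/25=7.28) > D (108/24=4.50) > A (109/36=3.03)
Fill: take E (5 @ 168) → take G (10 @ 244) → take B (8 @ 177) → take F (18 @ 216) → take C (25 @ 182) → take 7/24 of D → 31.50; 73/73 used.
Total value = 1018.50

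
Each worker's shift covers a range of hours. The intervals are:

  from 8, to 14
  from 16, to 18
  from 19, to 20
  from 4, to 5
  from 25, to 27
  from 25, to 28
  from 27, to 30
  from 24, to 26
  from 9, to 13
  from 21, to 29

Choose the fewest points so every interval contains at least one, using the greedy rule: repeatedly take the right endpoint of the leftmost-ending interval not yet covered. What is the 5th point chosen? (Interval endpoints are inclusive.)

26

Process intervals by earliest right end; each time one isn't hit yet, stab at its right endpoint.
By right end: [4,5]  [9,13]  [8,14]  [16,18]  [19,20]  [24,26]  [25,27]  [25,28]  [21,29]  [27,30]
[4,5] uncovered → point at 5; [9,13] uncovered → point at 13; [16,18] uncovered → point at 18; [19,20] uncovered → point at 20; [24,26] uncovered → point at 26; [27,30] uncovered → point at 30.
Points: 5, 13, 18, 20, 26, 30 (6 total).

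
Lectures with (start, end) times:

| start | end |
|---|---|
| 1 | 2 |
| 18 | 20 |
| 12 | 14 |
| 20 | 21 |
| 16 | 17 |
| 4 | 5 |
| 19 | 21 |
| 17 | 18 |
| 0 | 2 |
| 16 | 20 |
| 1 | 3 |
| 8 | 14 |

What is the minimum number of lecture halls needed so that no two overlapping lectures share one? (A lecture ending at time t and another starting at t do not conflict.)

starts: [0, 1, 1, 4, 8, 12, 16, 16, 17, 18, 19, 20]
ends:   [2, 2, 3, 5, 14, 14, 17, 18, 20, 20, 21, 21]
s0→1 s1→2 s1→3  — peak 3.

3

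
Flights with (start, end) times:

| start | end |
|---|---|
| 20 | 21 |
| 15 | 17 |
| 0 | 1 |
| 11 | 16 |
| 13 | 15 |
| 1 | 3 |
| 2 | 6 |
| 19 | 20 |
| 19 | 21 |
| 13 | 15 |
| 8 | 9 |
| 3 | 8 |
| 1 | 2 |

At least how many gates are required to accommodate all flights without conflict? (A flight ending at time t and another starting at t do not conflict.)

3

Events (time:±→running): 0:+→1 1:-→0 1:+→1 1:+→2 2:-→1 2:+→2 3:-→1 3:+→2 6:-→1 8:-→0 8:+→1 9:-→0 11:+→1 13:+→2 13:+→3 … peak 3.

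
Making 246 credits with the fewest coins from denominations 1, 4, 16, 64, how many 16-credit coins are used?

Greedy: take as many of the largest coin as possible, then repeat with the remainder.
246 − 3×64→54 − 3×16→6 − 1×4→2 − 2×1→0
Count of 16: 3

3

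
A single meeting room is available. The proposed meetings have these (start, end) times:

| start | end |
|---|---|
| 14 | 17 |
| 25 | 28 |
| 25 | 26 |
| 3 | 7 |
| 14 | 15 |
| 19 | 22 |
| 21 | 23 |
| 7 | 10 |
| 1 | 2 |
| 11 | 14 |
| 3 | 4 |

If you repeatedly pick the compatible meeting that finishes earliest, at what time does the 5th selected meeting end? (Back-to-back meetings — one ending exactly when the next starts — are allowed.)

15

Sorted by end: (1,2)  (3,4)  (3,7)  (7,10)  (11,14)  (14,15)  (14,17)  (19,22)  (21,23)  (25,26)  (25,28)
take (1,2); take (3,4); take (7,10); take (11,14); take (14,15); skip (14,17); take (19,22); skip (21,23); take (25,26); skip (25,28).
Selected: (1,2) (3,4) (7,10) (11,14) (14,15) (19,22) (25,26)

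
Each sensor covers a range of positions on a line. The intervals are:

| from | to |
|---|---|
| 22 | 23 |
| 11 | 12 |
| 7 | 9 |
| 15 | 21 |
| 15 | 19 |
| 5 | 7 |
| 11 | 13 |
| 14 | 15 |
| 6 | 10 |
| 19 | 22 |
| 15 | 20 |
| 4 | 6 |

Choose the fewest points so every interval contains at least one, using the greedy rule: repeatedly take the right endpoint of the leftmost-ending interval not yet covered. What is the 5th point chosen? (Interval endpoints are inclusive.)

Sort by right endpoint; whenever an interval is uncovered, place a point at its right end.
By right end: [4,6]  [5,7]  [7,9]  [6,10]  [11,12]  [11,13]  [14,15]  [15,19]  [15,20]  [15,21]  [19,22]  [22,23]
[4,6] uncovered → point at 6; [7,9] uncovered → point at 9; [11,12] uncovered → point at 12; [14,15] uncovered → point at 15; [19,22] uncovered → point at 22.
Points: 6, 9, 12, 15, 22 (5 total).

22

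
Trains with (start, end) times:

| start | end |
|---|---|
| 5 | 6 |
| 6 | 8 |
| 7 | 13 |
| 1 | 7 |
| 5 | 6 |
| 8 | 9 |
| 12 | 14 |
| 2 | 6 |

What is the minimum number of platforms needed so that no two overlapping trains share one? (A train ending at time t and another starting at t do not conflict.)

4

Events (time:±→running): 1:+→1 2:+→2 5:+→3 5:+→4 … peak 4.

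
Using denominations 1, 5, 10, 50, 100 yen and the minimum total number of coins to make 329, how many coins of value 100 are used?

3

329 − 3×100→29 − 2×10→9 − 1×5→4 − 4×1→0
Count of 100: 3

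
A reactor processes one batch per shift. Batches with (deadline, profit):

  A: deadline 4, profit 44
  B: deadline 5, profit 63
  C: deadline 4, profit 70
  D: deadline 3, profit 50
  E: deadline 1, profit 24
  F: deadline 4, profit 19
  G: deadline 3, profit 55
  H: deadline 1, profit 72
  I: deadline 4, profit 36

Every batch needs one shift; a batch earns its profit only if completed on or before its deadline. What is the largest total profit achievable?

By profit: H(d1,72), C(d4,70), B(d5,63), G(d3,55), D(d3,50), A(d4,44), I(d4,36), E(d1,24), F(d4,19)
H→slot 1; C→slot 4; B→slot 5; G→slot 3; D→slot 2; A skipped; I skipped; E skipped; F skipped.
Profit = 72 + 50 + 55 + 70 + 63 = 310

310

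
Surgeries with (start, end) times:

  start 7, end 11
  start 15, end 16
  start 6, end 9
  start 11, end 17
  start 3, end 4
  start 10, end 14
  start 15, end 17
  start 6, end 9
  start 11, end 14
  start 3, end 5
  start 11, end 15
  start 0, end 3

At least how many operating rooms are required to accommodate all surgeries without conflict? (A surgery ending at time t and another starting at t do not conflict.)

Count concurrent intervals with a sweep; the peak is the room count.
starts: [0, 3, 3, 6, 6, 7, 10, 11, 11, 11, 15, 15]
ends:   [3, 4, 5, 9, 9, 11, 14, 14, 15, 16, 17, 17]
s0→1 e3→0 s3→1 s3→2 e4→1 e5→0 s6→1 s6→2 s7→3 e9→2 e9→1 s10→2 e11→1 s11→2 s11→3 s11→4  — peak 4.

4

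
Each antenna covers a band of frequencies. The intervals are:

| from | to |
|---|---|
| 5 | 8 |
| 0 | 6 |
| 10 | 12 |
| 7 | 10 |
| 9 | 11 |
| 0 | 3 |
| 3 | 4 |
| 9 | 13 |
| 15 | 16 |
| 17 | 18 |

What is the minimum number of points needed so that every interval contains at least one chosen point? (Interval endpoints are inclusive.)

Process intervals by earliest right end; each time one isn't hit yet, stab at its right endpoint.
By right end: [0,3]  [3,4]  [0,6]  [5,8]  [7,10]  [9,11]  [10,12]  [9,13]  [15,16]  [17,18]
[0,3] uncovered → point at 3; [5,8] uncovered → point at 8; [9,11] uncovered → point at 11; [15,16] uncovered → point at 16; [17,18] uncovered → point at 18.
Points: 3, 8, 11, 16, 18 (5 total).

5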